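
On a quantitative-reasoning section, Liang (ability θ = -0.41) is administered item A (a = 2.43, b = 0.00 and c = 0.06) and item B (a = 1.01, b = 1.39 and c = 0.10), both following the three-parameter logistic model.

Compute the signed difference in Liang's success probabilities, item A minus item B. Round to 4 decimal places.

P(θ) = c + (1 − c) · 1 / (1 + exp(−a(θ − b)))
P_A = 0.3135
P_B = 0.2257
P_A − P_B = 0.0878

0.0878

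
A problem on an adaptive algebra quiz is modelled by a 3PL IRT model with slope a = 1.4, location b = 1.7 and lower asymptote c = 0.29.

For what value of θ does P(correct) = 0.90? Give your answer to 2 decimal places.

P(θ) = c + (1 − c) · 1 / (1 + exp(−a(θ − b)))
Remove guessing floor: (0.90 − 0.29)/(1 − 0.29) = 0.8592
logit = ln(0.8592/0.1408) = 1.8083
θ = b + logit/(a) = 1.7 + 1.8083/1.4000 = 2.9916

2.99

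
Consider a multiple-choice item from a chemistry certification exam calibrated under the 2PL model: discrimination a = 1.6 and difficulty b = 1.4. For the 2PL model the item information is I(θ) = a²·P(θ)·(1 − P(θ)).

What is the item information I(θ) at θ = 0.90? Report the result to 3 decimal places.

P = 1/(1+e^{0.8000}) = 0.3100
P(1−P) = 0.3100 × 0.6900 = 0.2139
I = a² × P(1−P) = 1.6² × 0.2139 = 0.54761

0.548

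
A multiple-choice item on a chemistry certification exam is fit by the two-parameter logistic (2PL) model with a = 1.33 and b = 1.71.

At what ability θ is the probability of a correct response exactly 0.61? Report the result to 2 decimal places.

P(θ) = 1 / (1 + exp(−a(θ − b)))
logit = ln(0.6100/0.3900) = 0.4473
θ = b + logit/(a) = 1.71 + 0.4473/1.3300 = 2.0463

2.05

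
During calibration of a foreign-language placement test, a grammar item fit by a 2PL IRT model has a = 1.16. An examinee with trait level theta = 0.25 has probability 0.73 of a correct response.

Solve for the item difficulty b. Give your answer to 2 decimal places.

-0.61

P(theta) = 1 / (1 + exp(−a(theta − b)))
logit(0.73) = ln(0.73/0.27) = 0.9946
b = theta − logit/(a) = 0.25 − 0.9946/1.1600 = -0.6074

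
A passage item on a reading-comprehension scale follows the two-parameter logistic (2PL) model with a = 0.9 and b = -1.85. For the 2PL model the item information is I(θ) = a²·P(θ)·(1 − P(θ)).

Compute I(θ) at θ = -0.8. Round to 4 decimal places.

P = 1/(1+e^{-0.9450}) = 0.7201
P(1−P) = 0.7201 × 0.2799 = 0.2016
I = a² × P(1−P) = 0.9² × 0.2016 = 0.16326

0.1633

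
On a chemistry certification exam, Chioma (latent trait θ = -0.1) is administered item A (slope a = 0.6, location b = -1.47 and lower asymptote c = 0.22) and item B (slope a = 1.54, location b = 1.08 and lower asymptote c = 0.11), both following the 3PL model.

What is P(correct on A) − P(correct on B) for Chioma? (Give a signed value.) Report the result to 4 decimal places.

P(θ) = c + (1 − c) · 1 / (1 + exp(−a(θ − b)))
P_A = 0.7618
P_B = 0.2344
P_A − P_B = 0.5274

0.5274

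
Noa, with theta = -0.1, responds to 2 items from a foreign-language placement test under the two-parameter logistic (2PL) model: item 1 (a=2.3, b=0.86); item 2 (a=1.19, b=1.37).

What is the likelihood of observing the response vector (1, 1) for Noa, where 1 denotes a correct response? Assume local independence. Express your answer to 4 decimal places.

P(theta) = 1 / (1 + exp(−a(theta − b)))
P_1 = 1/(1+e^{2.2080}) = 0.0990
P_2 = 1/(1+e^{1.7493}) = 0.1481
L = P_1 × P_2 = 0.0990 × 0.1481 = 0.01467

0.0147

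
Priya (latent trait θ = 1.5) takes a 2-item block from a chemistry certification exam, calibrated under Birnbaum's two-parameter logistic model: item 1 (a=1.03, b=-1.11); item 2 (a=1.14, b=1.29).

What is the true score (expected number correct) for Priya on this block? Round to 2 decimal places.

P(θ) = 1 / (1 + exp(−a(θ − b)))
P_1 = 1/(1+e^{-2.6883}) = 0.9363
P_2 = 1/(1+e^{-0.2394}) = 0.5596
E[score] = 0.9363 + 0.5596 = 1.4959

1.50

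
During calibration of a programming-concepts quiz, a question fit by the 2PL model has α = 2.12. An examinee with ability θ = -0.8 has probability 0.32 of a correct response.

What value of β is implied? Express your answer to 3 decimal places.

P(θ) = 1 / (1 + exp(−α(θ − β)))
logit(0.32) = ln(0.32/0.68) = -0.7538
β = θ − logit/(α) = -0.8 − (-0.7538)/2.1200 = -0.4444

-0.444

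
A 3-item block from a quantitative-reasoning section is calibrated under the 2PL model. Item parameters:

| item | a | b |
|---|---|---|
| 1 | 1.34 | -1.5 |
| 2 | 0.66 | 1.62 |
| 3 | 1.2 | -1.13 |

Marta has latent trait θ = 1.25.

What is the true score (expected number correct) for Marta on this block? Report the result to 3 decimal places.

2.360

P(θ) = 1 / (1 + exp(−a(θ − b)))
P_1 = 1/(1+e^{-3.6850}) = 0.9755
P_2 = 1/(1+e^{0.2442}) = 0.4393
P_3 = 1/(1+e^{-2.8560}) = 0.9456
E[score] = 0.9755 + 0.4393 + 0.9456 = 2.3604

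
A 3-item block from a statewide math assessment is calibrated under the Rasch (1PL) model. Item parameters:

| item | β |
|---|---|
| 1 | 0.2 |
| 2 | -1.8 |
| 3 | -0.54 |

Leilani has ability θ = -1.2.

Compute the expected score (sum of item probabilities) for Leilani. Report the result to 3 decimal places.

P(θ) = 1 / (1 + exp(−(θ − β)))
P_1 = 1/(1+e^{1.4000}) = 0.1978
P_2 = 1/(1+e^{-0.6000}) = 0.6457
P_3 = 1/(1+e^{0.6600}) = 0.3407
E[score] = 0.1978 + 0.6457 + 0.3407 = 1.1842

1.184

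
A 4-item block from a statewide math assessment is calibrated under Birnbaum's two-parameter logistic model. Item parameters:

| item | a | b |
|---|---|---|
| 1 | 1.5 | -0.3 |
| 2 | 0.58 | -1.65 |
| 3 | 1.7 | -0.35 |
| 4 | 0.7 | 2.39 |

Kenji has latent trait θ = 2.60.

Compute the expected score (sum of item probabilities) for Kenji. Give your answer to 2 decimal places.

3.44

P(θ) = 1 / (1 + exp(−a(θ − b)))
P_1 = 1/(1+e^{-4.3500}) = 0.9873
P_2 = 1/(1+e^{-2.4650}) = 0.9217
P_3 = 1/(1+e^{-5.0150}) = 0.9934
P_4 = 1/(1+e^{-0.1470}) = 0.5367
E[score] = 0.9873 + 0.9217 + 0.9934 + 0.5367 = 3.4390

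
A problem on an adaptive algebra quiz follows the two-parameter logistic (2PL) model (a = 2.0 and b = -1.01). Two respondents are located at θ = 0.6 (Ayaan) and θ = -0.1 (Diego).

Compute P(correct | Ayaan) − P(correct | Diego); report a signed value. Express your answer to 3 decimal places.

0.101

P(θ) = 1 / (1 + exp(−a(θ − b)))
P(Ayaan) = 0.9616  [exponent 3.2200]
P(Diego) = 0.8606  [exponent 1.8200]
Difference = 0.9616 − 0.8606 = 0.1010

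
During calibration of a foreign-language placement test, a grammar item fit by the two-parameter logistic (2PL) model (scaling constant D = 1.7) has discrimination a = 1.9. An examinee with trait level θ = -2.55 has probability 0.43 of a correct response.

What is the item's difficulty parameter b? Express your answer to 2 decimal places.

-2.46

P(θ) = 1 / (1 + exp(−D·a(θ − b)))
logit(0.43) = ln(0.43/0.57) = -0.2819
b = θ − logit/(1.7·a) = -2.55 − (-0.2819)/3.2300 = -2.4627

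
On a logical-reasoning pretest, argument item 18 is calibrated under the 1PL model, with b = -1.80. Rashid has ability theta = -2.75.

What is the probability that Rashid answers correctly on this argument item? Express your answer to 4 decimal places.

0.2789

P(theta) = 1 / (1 + exp(−(theta − b)))
Exponent: (-2.75 − (-1.80)) = -0.9500
1/(1 + e^{0.9500}) = 0.2789
P = 0.2789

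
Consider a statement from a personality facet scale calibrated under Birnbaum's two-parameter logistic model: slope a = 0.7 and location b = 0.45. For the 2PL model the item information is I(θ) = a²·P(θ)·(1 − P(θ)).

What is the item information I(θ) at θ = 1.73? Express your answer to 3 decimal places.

0.101

P = 1/(1+e^{-0.8960}) = 0.7101
P(1−P) = 0.7101 × 0.2899 = 0.2058
I = a² × P(1−P) = 0.7² × 0.2058 = 0.10086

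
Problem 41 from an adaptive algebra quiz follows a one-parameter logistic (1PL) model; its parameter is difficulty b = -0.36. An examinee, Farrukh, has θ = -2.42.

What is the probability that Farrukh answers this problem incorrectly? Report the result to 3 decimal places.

0.887

P(θ) = 1 / (1 + exp(−(θ − b)))
Exponent: (-2.42 − (-0.36)) = -2.0600
1/(1 + e^{2.0600}) = 0.1130
P = 0.1130
P(incorrect) = 1 − 0.1130 = 0.8870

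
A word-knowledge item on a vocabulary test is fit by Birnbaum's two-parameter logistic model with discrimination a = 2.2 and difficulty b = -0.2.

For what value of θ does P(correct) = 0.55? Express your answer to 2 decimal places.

P(θ) = 1 / (1 + exp(−a(θ − b)))
logit = ln(0.5500/0.4500) = 0.2007
θ = b + logit/(a) = -0.2 + 0.2007/2.2000 = -0.1088

-0.11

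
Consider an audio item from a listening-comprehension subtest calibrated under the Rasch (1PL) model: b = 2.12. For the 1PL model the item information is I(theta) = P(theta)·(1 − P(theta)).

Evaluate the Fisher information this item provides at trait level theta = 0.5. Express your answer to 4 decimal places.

P = 1/(1+e^{1.6200}) = 0.1652
P(1−P) = 0.1652 × 0.8348 = 0.1379
I = P(1−P) = 0.13791

0.1379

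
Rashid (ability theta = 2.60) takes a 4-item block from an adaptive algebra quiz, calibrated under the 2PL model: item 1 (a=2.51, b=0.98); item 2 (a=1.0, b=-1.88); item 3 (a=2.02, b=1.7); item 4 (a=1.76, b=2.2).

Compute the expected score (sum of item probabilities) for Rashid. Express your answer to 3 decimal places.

3.501

P(theta) = 1 / (1 + exp(−a(theta − b)))
P_1 = 1/(1+e^{-4.0662}) = 0.9831
P_2 = 1/(1+e^{-4.4800}) = 0.9888
P_3 = 1/(1+e^{-1.8180}) = 0.8603
P_4 = 1/(1+e^{-0.7040}) = 0.6691
E[score] = 0.9831 + 0.9888 + 0.8603 + 0.6691 = 3.5013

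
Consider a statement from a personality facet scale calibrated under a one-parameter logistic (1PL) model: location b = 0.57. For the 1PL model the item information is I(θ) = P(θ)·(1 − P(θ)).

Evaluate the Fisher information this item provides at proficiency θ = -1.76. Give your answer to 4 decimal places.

P = 1/(1+e^{2.3300}) = 0.0887
P(1−P) = 0.0887 × 0.9113 = 0.0808
I = P(1−P) = 0.08081

0.0808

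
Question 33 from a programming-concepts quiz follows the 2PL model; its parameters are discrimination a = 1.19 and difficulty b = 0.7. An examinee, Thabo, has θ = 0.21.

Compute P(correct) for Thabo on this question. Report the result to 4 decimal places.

0.3582

P(θ) = 1 / (1 + exp(−a(θ − b)))
Exponent: 1.19 × (0.21 − 0.7) = -0.5831
1/(1 + e^{0.5831}) = 0.3582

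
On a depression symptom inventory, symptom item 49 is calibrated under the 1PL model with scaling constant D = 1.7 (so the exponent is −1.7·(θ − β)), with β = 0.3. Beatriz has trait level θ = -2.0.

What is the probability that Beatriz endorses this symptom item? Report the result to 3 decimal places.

0.020

P(θ) = 1 / (1 + exp(−D·(θ − β)))
Exponent: 1.7 × (-2.0 − 0.3) = -3.9100
1/(1 + e^{3.9100}) = 0.0196
P = 0.0196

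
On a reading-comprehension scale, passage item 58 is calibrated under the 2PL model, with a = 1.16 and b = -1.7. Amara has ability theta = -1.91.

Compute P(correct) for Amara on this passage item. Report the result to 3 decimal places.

P(theta) = 1 / (1 + exp(−a(theta − b)))
Exponent: 1.16 × (-1.91 − (-1.7)) = -0.2436
1/(1 + e^{0.2436}) = 0.4394

0.439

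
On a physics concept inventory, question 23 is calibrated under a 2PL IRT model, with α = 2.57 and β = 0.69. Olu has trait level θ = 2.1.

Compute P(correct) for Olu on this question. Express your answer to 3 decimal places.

0.974

P(θ) = 1 / (1 + exp(−α(θ − β)))
Exponent: 2.57 × (2.1 − 0.69) = 3.6237
1/(1 + e^{-3.6237}) = 0.9740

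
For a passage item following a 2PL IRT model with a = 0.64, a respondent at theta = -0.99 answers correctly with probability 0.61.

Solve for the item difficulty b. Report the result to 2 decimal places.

-1.69

P(theta) = 1 / (1 + exp(−a(theta − b)))
logit(0.61) = ln(0.61/0.39) = 0.4473
b = theta − logit/(a) = -0.99 − 0.4473/0.6400 = -1.6889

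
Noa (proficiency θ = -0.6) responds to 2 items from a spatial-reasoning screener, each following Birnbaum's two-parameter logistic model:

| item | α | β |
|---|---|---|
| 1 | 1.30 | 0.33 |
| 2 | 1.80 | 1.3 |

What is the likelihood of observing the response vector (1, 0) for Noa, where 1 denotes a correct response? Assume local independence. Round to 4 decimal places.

P(θ) = 1 / (1 + exp(−α(θ − β)))
P_1 = 1/(1+e^{1.2090}) = 0.2299
P_2 = 1/(1+e^{3.4200}) = 0.0317
L = P_1 × (1−P_2) = 0.2299 × 0.9683 = 0.22260

0.2226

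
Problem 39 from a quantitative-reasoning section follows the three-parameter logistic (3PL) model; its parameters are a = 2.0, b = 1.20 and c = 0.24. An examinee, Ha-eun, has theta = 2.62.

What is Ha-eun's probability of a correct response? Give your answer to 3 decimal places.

P(theta) = c + (1 − c) · 1 / (1 + exp(−a(theta − b)))
Exponent: 2.0 × (2.62 − 1.20) = 2.8400
1/(1 + e^{-2.8400}) = 0.9448
P = 0.24 + 0.76 × 0.9448 = 0.9580

0.958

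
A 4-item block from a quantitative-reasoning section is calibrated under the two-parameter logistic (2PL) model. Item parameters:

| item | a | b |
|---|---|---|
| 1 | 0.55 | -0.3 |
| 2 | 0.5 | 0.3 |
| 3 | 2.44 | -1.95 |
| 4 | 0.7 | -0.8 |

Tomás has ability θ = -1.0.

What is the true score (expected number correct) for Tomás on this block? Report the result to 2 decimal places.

P(θ) = 1 / (1 + exp(−a(θ − b)))
P_1 = 1/(1+e^{0.3850}) = 0.4049
P_2 = 1/(1+e^{0.6500}) = 0.3430
P_3 = 1/(1+e^{-2.3180}) = 0.9104
P_4 = 1/(1+e^{0.1400}) = 0.4651
E[score] = 0.4049 + 0.3430 + 0.9104 + 0.4651 = 2.1233

2.12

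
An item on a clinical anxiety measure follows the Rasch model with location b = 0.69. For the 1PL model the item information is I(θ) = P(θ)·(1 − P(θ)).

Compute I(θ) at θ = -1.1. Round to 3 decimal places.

P = 1/(1+e^{1.7900}) = 0.1431
P(1−P) = 0.1431 × 0.8569 = 0.1226
I = P(1−P) = 0.12260

0.123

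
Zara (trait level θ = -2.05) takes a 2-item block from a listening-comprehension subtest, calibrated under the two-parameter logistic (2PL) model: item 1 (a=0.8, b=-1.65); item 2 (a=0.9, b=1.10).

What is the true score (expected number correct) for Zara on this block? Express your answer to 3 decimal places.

P(θ) = 1 / (1 + exp(−a(θ − b)))
P_1 = 1/(1+e^{0.3200}) = 0.4207
P_2 = 1/(1+e^{2.8350}) = 0.0555
E[score] = 0.4207 + 0.0555 = 0.4761

0.476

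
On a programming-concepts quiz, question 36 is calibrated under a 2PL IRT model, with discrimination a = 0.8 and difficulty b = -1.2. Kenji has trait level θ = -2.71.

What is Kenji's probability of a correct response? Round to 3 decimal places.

P(θ) = 1 / (1 + exp(−a(θ − b)))
Exponent: 0.8 × (-2.71 − (-1.2)) = -1.2080
1/(1 + e^{1.2080}) = 0.2301

0.230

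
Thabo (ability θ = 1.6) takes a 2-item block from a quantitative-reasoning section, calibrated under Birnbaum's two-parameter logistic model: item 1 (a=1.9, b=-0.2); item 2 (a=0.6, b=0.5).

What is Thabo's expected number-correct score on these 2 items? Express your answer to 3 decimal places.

1.628

P(θ) = 1 / (1 + exp(−a(θ − b)))
P_1 = 1/(1+e^{-3.4200}) = 0.9683
P_2 = 1/(1+e^{-0.6600}) = 0.6593
E[score] = 0.9683 + 0.6593 = 1.6276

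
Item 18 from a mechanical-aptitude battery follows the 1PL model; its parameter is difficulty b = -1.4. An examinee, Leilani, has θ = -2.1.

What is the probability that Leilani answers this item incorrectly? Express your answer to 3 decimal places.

0.668

P(θ) = 1 / (1 + exp(−(θ − b)))
Exponent: (-2.1 − (-1.4)) = -0.7000
1/(1 + e^{0.7000}) = 0.3318
P = 0.3318
P(incorrect) = 1 − 0.3318 = 0.6682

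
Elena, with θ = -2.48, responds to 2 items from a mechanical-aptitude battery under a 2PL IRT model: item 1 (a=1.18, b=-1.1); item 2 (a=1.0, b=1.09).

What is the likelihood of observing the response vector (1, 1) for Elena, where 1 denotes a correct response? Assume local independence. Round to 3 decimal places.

0.004

P(θ) = 1 / (1 + exp(−a(θ − b)))
P_1 = 1/(1+e^{1.6284}) = 0.1640
P_2 = 1/(1+e^{3.5700}) = 0.0274
L = P_1 × P_2 = 0.1640 × 0.0274 = 0.00449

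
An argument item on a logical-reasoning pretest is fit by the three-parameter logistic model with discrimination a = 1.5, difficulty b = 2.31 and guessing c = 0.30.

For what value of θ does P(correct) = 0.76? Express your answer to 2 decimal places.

P(θ) = c + (1 − c) · 1 / (1 + exp(−a(θ − b)))
Remove guessing floor: (0.76 − 0.30)/(1 − 0.30) = 0.6571
logit = ln(0.6571/0.3429) = 0.6506
θ = b + logit/(a) = 2.31 + 0.6506/1.5000 = 2.7437

2.74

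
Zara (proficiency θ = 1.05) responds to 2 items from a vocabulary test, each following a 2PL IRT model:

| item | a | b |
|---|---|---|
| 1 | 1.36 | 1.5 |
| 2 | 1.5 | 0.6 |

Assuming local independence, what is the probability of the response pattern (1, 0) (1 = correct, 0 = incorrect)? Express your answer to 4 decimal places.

P(θ) = 1 / (1 + exp(−a(θ − b)))
P_1 = 1/(1+e^{0.6120}) = 0.3516
P_2 = 1/(1+e^{-0.6750}) = 0.6626
L = P_1 × (1−P_2) = 0.3516 × 0.3374 = 0.11862

0.1186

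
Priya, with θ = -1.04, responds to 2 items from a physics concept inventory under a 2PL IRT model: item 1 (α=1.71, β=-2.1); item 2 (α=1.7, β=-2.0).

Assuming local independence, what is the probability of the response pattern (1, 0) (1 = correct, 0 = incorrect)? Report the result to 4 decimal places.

0.1406

P(θ) = 1 / (1 + exp(−α(θ − β)))
P_1 = 1/(1+e^{-1.8126}) = 0.8597
P_2 = 1/(1+e^{-1.6320}) = 0.8364
L = P_1 × (1−P_2) = 0.8597 × 0.1636 = 0.14061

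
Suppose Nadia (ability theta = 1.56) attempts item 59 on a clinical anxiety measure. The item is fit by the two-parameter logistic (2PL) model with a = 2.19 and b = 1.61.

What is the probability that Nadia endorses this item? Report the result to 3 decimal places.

0.473

P(theta) = 1 / (1 + exp(−a(theta − b)))
Exponent: 2.19 × (1.56 − 1.61) = -0.1095
1/(1 + e^{0.1095}) = 0.4727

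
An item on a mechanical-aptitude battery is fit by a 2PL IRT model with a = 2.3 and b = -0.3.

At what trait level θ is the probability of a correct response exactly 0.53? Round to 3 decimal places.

P(θ) = 1 / (1 + exp(−a(θ − b)))
logit = ln(0.5300/0.4700) = 0.1201
θ = b + logit/(a) = -0.3 + 0.1201/2.3000 = -0.2478

-0.248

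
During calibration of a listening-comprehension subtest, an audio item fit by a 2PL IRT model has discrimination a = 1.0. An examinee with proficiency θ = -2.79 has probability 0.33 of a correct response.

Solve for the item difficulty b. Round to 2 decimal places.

-2.08

P(θ) = 1 / (1 + exp(−a(θ − b)))
logit(0.33) = ln(0.33/0.67) = -0.7082
b = θ − logit/(a) = -2.79 − (-0.7082)/1.0000 = -2.0818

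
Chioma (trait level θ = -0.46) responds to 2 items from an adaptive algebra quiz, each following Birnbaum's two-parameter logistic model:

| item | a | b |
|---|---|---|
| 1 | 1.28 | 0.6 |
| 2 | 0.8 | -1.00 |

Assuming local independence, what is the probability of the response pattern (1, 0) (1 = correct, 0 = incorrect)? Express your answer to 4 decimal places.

P(θ) = 1 / (1 + exp(−a(θ − b)))
P_1 = 1/(1+e^{1.3568}) = 0.2048
P_2 = 1/(1+e^{-0.4320}) = 0.6064
L = P_1 × (1−P_2) = 0.2048 × 0.3936 = 0.08060

0.0806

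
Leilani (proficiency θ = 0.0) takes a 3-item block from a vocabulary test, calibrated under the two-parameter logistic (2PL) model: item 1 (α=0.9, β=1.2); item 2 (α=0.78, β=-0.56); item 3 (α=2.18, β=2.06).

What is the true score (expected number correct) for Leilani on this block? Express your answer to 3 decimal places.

0.872

P(θ) = 1 / (1 + exp(−α(θ − β)))
P_1 = 1/(1+e^{1.0800}) = 0.2535
P_2 = 1/(1+e^{-0.4368}) = 0.6075
P_3 = 1/(1+e^{4.4908}) = 0.0111
E[score] = 0.2535 + 0.6075 + 0.0111 = 0.8721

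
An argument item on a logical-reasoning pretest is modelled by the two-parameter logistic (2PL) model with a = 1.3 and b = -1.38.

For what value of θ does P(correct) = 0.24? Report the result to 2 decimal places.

P(θ) = 1 / (1 + exp(−a(θ − b)))
logit = ln(0.2400/0.7600) = -1.1527
θ = b + logit/(a) = -1.38 + (-1.1527)/1.3000 = -2.2667

-2.27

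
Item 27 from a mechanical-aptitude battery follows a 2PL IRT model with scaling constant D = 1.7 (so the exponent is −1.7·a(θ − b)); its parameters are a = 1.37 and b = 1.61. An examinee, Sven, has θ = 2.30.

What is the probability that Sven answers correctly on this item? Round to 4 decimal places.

P(θ) = 1 / (1 + exp(−D·a(θ − b)))
Exponent: 1.7 × 1.37 × (2.30 − 1.61) = 1.6070
1/(1 + e^{-1.6070}) = 0.8330
P = 0.8330

0.8330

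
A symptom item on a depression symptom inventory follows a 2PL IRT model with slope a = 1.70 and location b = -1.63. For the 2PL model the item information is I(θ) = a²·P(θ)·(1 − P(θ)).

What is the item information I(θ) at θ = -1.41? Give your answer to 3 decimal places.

P = 1/(1+e^{-0.3740}) = 0.5924
P(1−P) = 0.5924 × 0.4076 = 0.2415
I = a² × P(1−P) = 1.70² × 0.2415 = 0.69781

0.698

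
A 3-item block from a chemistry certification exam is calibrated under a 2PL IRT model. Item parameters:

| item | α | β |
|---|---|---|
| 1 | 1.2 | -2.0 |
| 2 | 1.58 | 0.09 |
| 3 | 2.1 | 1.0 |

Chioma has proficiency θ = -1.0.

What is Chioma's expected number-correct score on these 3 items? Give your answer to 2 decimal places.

P(θ) = 1 / (1 + exp(−α(θ − β)))
P_1 = 1/(1+e^{-1.2000}) = 0.7685
P_2 = 1/(1+e^{1.7222}) = 0.1516
P_3 = 1/(1+e^{4.2000}) = 0.0148
E[score] = 0.7685 + 0.1516 + 0.0148 = 0.9349

0.93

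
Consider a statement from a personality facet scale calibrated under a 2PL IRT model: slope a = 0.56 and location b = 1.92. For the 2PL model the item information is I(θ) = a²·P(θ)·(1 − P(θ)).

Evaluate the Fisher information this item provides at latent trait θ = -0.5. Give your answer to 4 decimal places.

P = 1/(1+e^{1.3552}) = 0.2050
P(1−P) = 0.2050 × 0.7950 = 0.1630
I = a² × P(1−P) = 0.56² × 0.1630 = 0.05111

0.0511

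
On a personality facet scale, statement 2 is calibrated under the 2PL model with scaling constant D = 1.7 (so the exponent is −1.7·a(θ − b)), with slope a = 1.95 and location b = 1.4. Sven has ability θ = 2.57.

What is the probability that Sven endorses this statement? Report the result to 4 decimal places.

0.9797

P(θ) = 1 / (1 + exp(−D·a(θ − b)))
Exponent: 1.7 × 1.95 × (2.57 − 1.4) = 3.8785
1/(1 + e^{-3.8785}) = 0.9797
P = 0.9797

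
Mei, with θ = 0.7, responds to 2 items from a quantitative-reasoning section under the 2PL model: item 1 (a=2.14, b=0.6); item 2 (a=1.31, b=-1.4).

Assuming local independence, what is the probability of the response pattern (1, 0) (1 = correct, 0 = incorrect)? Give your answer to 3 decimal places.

0.033

P(θ) = 1 / (1 + exp(−a(θ − b)))
P_1 = 1/(1+e^{-0.2140}) = 0.5533
P_2 = 1/(1+e^{-2.7510}) = 0.9400
L = P_1 × (1−P_2) = 0.5533 × 0.0600 = 0.03321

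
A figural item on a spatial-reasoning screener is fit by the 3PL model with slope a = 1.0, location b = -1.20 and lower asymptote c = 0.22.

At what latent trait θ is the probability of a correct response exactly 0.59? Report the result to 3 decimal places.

P(θ) = c + (1 − c) · 1 / (1 + exp(−a(θ − b)))
Remove guessing floor: (0.59 − 0.22)/(1 − 0.22) = 0.4744
logit = ln(0.4744/0.5256) = -0.1027
θ = b + logit/(a) = -1.20 + (-0.1027)/1.0000 = -1.3027

-1.303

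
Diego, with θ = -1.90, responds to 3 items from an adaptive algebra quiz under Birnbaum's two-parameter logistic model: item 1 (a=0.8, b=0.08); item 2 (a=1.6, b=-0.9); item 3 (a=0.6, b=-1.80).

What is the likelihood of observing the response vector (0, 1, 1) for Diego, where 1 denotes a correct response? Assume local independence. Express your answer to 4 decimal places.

P(θ) = 1 / (1 + exp(−a(θ − b)))
P_1 = 1/(1+e^{1.5840}) = 0.1702
P_2 = 1/(1+e^{1.6000}) = 0.1680
P_3 = 1/(1+e^{0.0600}) = 0.4850
L = (1−P_1) × P_2 × P_3 = 0.8298 × 0.1680 × 0.4850 = 0.06760

0.0676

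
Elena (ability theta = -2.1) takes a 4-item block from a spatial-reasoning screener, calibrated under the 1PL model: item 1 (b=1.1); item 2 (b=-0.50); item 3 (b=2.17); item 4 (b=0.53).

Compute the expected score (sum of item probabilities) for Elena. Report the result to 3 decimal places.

0.288

P(theta) = 1 / (1 + exp(−(theta − b)))
P_1 = 1/(1+e^{3.2000}) = 0.0392
P_2 = 1/(1+e^{1.6000}) = 0.1680
P_3 = 1/(1+e^{4.2700}) = 0.0138
P_4 = 1/(1+e^{2.6300}) = 0.0672
E[score] = 0.0392 + 0.1680 + 0.0138 + 0.0672 = 0.2882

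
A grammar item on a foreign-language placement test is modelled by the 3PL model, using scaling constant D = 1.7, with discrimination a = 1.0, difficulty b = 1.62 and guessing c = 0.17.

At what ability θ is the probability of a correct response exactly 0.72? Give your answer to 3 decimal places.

P(θ) = c + (1 − c) · 1 / (1 + exp(−D·a(θ − b)))
Remove guessing floor: (0.72 − 0.17)/(1 − 0.17) = 0.6627
logit = ln(0.6627/0.3373) = 0.6751
θ = b + logit/(1.7·a) = 1.62 + 0.6751/1.7000 = 2.0171

2.017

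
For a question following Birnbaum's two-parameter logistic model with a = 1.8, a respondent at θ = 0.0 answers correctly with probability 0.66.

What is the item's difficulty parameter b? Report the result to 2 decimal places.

-0.37

P(θ) = 1 / (1 + exp(−a(θ − b)))
logit(0.66) = ln(0.66/0.34) = 0.6633
b = θ − logit/(a) = 0.0 − 0.6633/1.8000 = -0.3685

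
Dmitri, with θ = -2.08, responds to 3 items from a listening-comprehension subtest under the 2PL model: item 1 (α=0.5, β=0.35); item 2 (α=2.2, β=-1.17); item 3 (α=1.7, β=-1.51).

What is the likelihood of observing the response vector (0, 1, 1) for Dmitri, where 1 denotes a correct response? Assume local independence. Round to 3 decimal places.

0.025

P(θ) = 1 / (1 + exp(−α(θ − β)))
P_1 = 1/(1+e^{1.2150}) = 0.2288
P_2 = 1/(1+e^{2.0020}) = 0.1190
P_3 = 1/(1+e^{0.9690}) = 0.2751
L = (1−P_1) × P_2 × P_3 = 0.7712 × 0.1190 × 0.2751 = 0.02524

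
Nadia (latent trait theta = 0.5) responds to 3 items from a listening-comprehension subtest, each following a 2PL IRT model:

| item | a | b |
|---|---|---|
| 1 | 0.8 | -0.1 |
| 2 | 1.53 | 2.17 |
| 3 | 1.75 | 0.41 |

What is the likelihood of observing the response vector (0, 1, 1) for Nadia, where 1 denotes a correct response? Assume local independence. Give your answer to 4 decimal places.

0.0149

P(theta) = 1 / (1 + exp(−a(theta − b)))
P_1 = 1/(1+e^{-0.4800}) = 0.6177
P_2 = 1/(1+e^{2.5551}) = 0.0721
P_3 = 1/(1+e^{-0.1575}) = 0.5393
L = (1−P_1) × P_2 × P_3 = 0.3823 × 0.0721 × 0.5393 = 0.01486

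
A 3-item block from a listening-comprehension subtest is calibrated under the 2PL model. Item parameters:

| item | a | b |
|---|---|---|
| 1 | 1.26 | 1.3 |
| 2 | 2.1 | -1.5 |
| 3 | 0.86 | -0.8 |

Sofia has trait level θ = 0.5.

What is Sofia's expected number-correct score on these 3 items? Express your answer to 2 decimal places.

P(θ) = 1 / (1 + exp(−a(θ − b)))
P_1 = 1/(1+e^{1.0080}) = 0.2674
P_2 = 1/(1+e^{-4.2000}) = 0.9852
P_3 = 1/(1+e^{-1.1180}) = 0.7536
E[score] = 0.2674 + 0.9852 + 0.7536 = 2.0062

2.01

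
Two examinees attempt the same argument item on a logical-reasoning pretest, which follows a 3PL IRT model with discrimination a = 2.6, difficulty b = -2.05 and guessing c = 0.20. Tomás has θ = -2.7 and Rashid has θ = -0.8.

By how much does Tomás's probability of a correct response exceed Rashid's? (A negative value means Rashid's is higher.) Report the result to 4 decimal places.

P(θ) = c + (1 − c) · 1 / (1 + exp(−a(θ − b)))
P(Tomás) = 0.3246  [exponent -1.6900]
P(Rashid) = 0.9701  [exponent 3.2500]
Difference = 0.3246 − 0.9701 = -0.6455

-0.6455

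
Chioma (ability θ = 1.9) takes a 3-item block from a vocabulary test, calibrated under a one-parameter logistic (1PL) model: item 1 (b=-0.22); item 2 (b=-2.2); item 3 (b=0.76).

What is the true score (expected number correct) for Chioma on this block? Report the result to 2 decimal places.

P(θ) = 1 / (1 + exp(−(θ − b)))
P_1 = 1/(1+e^{-2.1200}) = 0.8928
P_2 = 1/(1+e^{-4.1000}) = 0.9837
P_3 = 1/(1+e^{-1.1400}) = 0.7577
E[score] = 0.8928 + 0.9837 + 0.7577 = 2.6342

2.63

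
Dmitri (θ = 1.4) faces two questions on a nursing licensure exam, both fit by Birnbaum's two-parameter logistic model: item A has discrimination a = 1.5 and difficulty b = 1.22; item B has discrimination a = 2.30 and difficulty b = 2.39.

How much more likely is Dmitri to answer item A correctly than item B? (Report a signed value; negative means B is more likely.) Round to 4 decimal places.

0.4740

P(θ) = 1 / (1 + exp(−a(θ − b)))
P_A = 0.5671
P_B = 0.0930
P_A − P_B = 0.4740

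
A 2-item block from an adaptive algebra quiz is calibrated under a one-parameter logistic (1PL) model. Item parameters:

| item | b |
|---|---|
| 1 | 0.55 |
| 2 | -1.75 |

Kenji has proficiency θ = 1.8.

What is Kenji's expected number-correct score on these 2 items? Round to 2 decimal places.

1.75

P(θ) = 1 / (1 + exp(−(θ − b)))
P_1 = 1/(1+e^{-1.2500}) = 0.7773
P_2 = 1/(1+e^{-3.5500}) = 0.9721
E[score] = 0.7773 + 0.9721 = 1.7494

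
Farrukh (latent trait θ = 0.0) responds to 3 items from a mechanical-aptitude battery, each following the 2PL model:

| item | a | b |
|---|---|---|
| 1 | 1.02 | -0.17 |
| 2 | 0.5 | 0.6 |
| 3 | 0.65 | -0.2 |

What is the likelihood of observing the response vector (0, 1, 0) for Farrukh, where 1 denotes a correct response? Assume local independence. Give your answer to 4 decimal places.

P(θ) = 1 / (1 + exp(−a(θ − b)))
P_1 = 1/(1+e^{-0.1734}) = 0.5432
P_2 = 1/(1+e^{0.3000}) = 0.4256
P_3 = 1/(1+e^{-0.1300}) = 0.5325
L = (1−P_1) × P_2 × (1−P_3) = 0.4568 × 0.4256 × 0.4675 = 0.09088

0.0909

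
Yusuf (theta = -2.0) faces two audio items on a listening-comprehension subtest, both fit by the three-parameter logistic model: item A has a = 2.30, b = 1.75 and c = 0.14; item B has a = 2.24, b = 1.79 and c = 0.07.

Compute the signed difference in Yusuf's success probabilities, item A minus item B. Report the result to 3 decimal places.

0.070

P(theta) = c + (1 − c) · 1 / (1 + exp(−a(theta − b)))
P_A = 0.1402
P_B = 0.0702
P_A − P_B = 0.0700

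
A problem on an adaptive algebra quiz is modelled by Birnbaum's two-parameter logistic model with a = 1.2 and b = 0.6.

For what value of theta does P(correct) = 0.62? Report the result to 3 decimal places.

P(theta) = 1 / (1 + exp(−a(theta − b)))
logit = ln(0.6200/0.3800) = 0.4895
theta = b + logit/(a) = 0.6 + 0.4895/1.2000 = 1.0080

1.008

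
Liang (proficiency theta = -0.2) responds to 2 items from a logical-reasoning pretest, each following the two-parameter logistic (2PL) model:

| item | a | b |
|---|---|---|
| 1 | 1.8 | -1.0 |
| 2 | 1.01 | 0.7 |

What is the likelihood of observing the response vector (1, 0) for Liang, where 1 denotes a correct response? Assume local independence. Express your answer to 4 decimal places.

0.5763

P(theta) = 1 / (1 + exp(−a(theta − b)))
P_1 = 1/(1+e^{-1.4400}) = 0.8085
P_2 = 1/(1+e^{0.9090}) = 0.2872
L = P_1 × (1−P_2) = 0.8085 × 0.7128 = 0.57626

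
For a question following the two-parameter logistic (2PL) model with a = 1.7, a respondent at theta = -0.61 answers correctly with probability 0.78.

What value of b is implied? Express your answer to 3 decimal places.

P(theta) = 1 / (1 + exp(−a(theta − b)))
logit(0.78) = ln(0.78/0.22) = 1.2657
b = theta − logit/(a) = -0.61 − 1.2657/1.7000 = -1.3545

-1.355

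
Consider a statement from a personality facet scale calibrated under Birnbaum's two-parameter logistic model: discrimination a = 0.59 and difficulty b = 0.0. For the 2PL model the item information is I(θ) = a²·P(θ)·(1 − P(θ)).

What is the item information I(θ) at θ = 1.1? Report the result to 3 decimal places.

0.078

P = 1/(1+e^{-0.6490}) = 0.6568
P(1−P) = 0.6568 × 0.3432 = 0.2254
I = a² × P(1−P) = 0.59² × 0.2254 = 0.07847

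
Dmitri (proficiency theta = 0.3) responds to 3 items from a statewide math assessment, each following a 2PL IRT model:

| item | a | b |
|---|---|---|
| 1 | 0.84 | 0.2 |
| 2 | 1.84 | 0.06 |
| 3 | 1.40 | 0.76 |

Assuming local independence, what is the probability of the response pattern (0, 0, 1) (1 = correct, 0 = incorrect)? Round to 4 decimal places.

0.0646

P(theta) = 1 / (1 + exp(−a(theta − b)))
P_1 = 1/(1+e^{-0.0840}) = 0.5210
P_2 = 1/(1+e^{-0.4416}) = 0.6086
P_3 = 1/(1+e^{0.6440}) = 0.3443
L = (1−P_1) × (1−P_2) × P_3 = 0.4790 × 0.3914 × 0.3443 = 0.06455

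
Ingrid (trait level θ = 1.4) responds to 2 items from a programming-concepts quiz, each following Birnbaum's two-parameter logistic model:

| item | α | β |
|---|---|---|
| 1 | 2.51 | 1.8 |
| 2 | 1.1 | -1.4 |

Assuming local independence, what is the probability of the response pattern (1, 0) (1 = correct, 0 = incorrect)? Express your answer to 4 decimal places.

0.0118

P(θ) = 1 / (1 + exp(−α(θ − β)))
P_1 = 1/(1+e^{1.0040}) = 0.2682
P_2 = 1/(1+e^{-3.0800}) = 0.9561
L = P_1 × (1−P_2) = 0.2682 × 0.0439 = 0.01178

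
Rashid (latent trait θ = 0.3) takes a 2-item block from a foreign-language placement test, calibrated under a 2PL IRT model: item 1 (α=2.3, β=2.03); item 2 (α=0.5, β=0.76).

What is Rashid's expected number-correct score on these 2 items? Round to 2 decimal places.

0.46

P(θ) = 1 / (1 + exp(−α(θ − β)))
P_1 = 1/(1+e^{3.9790}) = 0.0184
P_2 = 1/(1+e^{0.2300}) = 0.4428
E[score] = 0.0184 + 0.4428 = 0.4611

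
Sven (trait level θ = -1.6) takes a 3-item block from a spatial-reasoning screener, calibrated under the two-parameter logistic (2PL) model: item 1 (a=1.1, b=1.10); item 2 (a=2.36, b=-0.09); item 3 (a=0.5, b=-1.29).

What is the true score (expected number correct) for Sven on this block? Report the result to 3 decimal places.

P(θ) = 1 / (1 + exp(−a(θ − b)))
P_1 = 1/(1+e^{2.9700}) = 0.0488
P_2 = 1/(1+e^{3.5636}) = 0.0276
P_3 = 1/(1+e^{0.1550}) = 0.4613
E[score] = 0.0488 + 0.0276 + 0.4613 = 0.5377

0.538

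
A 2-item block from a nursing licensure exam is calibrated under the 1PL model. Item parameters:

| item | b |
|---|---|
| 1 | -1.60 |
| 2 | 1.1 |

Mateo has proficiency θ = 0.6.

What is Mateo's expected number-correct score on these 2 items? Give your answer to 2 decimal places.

1.28

P(θ) = 1 / (1 + exp(−(θ − b)))
P_1 = 1/(1+e^{-2.2000}) = 0.9002
P_2 = 1/(1+e^{0.5000}) = 0.3775
E[score] = 0.9002 + 0.3775 = 1.2778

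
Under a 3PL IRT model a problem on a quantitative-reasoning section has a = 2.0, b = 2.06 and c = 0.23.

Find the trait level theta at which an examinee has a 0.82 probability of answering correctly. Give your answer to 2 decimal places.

2.65

P(theta) = c + (1 − c) · 1 / (1 + exp(−a(theta − b)))
Remove guessing floor: (0.82 − 0.23)/(1 − 0.23) = 0.7662
logit = ln(0.7662/0.2338) = 1.1872
theta = b + logit/(a) = 2.06 + 1.1872/2.0000 = 2.6536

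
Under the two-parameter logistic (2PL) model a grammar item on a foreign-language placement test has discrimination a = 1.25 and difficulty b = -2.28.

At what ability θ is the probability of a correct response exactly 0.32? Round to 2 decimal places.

P(θ) = 1 / (1 + exp(−a(θ − b)))
logit = ln(0.3200/0.6800) = -0.7538
θ = b + logit/(a) = -2.28 + (-0.7538)/1.2500 = -2.8830

-2.88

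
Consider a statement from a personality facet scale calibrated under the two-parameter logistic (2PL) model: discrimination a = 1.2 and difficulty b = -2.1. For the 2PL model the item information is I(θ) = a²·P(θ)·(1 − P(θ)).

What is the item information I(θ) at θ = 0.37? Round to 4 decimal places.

P = 1/(1+e^{-2.9640}) = 0.9509
P(1−P) = 0.9509 × 0.0491 = 0.0467
I = a² × P(1−P) = 1.2² × 0.0467 = 0.06721

0.0672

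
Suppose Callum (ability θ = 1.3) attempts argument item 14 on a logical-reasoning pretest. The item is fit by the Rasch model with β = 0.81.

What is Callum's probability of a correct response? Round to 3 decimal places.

0.620

P(θ) = 1 / (1 + exp(−(θ − β)))
Exponent: (1.3 − 0.81) = 0.4900
1/(1 + e^{-0.4900}) = 0.6201
P = 0.6201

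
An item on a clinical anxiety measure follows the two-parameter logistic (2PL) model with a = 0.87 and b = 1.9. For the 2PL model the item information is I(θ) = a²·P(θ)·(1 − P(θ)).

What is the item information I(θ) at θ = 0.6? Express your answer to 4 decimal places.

0.1396

P = 1/(1+e^{1.1310}) = 0.2440
P(1−P) = 0.2440 × 0.7560 = 0.1845
I = a² × P(1−P) = 0.87² × 0.1845 = 0.13961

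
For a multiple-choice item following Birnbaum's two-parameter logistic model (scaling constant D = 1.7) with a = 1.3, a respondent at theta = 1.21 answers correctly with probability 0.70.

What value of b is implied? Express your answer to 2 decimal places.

0.83

P(theta) = 1 / (1 + exp(−D·a(theta − b)))
logit(0.70) = ln(0.70/0.30) = 0.8473
b = theta − logit/(1.7·a) = 1.21 − 0.8473/2.2100 = 0.8266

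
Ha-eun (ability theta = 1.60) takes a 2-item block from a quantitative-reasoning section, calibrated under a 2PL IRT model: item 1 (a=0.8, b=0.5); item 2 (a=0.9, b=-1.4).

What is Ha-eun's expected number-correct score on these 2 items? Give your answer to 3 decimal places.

1.644

P(theta) = 1 / (1 + exp(−a(theta − b)))
P_1 = 1/(1+e^{-0.8800}) = 0.7068
P_2 = 1/(1+e^{-2.7000}) = 0.9370
E[score] = 0.7068 + 0.9370 = 1.6438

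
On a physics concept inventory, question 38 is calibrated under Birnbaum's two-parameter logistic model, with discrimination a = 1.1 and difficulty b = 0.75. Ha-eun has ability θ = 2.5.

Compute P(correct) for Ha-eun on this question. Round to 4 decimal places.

P(θ) = 1 / (1 + exp(−a(θ − b)))
Exponent: 1.1 × (2.5 − 0.75) = 1.9250
1/(1 + e^{-1.9250}) = 0.8727

0.8727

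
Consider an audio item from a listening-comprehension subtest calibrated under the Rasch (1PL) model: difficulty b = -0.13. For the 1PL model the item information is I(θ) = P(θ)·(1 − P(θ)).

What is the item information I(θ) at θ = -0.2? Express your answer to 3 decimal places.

P = 1/(1+e^{0.0700}) = 0.4825
P(1−P) = 0.4825 × 0.5175 = 0.2497
I = P(1−P) = 0.24969

0.250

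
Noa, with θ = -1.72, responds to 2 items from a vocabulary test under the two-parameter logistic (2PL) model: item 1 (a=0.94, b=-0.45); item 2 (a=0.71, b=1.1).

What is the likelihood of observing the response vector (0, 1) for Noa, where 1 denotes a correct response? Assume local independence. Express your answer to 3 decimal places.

P(θ) = 1 / (1 + exp(−a(θ − b)))
P_1 = 1/(1+e^{1.1938}) = 0.2326
P_2 = 1/(1+e^{2.0022}) = 0.1190
L = (1−P_1) × P_2 = 0.7674 × 0.1190 = 0.09130

0.091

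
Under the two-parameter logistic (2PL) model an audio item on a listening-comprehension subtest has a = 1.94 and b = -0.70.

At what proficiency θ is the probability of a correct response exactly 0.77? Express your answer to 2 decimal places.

-0.08

P(θ) = 1 / (1 + exp(−a(θ − b)))
logit = ln(0.7700/0.2300) = 1.2083
θ = b + logit/(a) = -0.70 + 1.2083/1.9400 = -0.0772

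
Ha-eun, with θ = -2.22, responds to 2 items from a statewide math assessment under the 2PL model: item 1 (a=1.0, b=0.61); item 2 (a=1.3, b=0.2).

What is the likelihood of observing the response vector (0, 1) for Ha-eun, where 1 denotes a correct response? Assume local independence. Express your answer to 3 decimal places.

0.039

P(θ) = 1 / (1 + exp(−a(θ − b)))
P_1 = 1/(1+e^{2.8300}) = 0.0557
P_2 = 1/(1+e^{3.1460}) = 0.0412
L = (1−P_1) × P_2 = 0.9443 × 0.0412 = 0.03895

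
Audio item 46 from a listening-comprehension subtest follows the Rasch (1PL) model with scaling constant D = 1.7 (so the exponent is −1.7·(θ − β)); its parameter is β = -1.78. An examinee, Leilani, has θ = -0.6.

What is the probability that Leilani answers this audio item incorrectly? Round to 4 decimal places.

P(θ) = 1 / (1 + exp(−D·(θ − β)))
Exponent: 1.7 × (-0.6 − (-1.78)) = 2.0060
1/(1 + e^{-2.0060}) = 0.8814
P = 0.8814
P(incorrect) = 1 − 0.8814 = 0.1186

0.1186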